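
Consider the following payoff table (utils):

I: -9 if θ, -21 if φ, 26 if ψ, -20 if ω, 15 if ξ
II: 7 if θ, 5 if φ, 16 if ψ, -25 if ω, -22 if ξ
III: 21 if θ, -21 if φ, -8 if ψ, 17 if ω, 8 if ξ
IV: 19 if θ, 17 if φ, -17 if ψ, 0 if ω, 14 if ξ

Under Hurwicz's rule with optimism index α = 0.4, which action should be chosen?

I: 0.4·26 + 0.6·(-21) = -2.2
II: 0.4·16 + 0.6·(-25) = -8.6
III: 0.4·21 + 0.6·(-21) = -4.2
IV: 0.4·19 + 0.6·(-17) = -2.6
Highest Hurwicz score = -2.2 → I.

I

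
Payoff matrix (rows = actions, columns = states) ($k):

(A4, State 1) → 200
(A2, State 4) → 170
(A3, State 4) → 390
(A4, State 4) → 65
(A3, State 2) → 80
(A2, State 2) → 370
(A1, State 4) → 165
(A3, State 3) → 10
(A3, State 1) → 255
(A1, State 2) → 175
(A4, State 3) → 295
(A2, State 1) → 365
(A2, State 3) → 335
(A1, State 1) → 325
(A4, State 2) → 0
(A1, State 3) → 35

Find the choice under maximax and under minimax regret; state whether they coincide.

Row maxima: A1=325, A2=370, A3=390, A4=295
Best best-case = 390 → A3.
Column bests: State 1=365, State 2=370, State 3=335, State 4=390.
A1 regrets: 40, 195, 300, 225 → max 300
A2 regrets: 0, 0, 0, 220 → max 220
A3 regrets: 110, 290, 325, 0 → max 325
A4 regrets: 165, 370, 40, 325 → max 370
Smallest max regret = 220 → A2.

maximax → A3; minimax regret → A2 (disagree)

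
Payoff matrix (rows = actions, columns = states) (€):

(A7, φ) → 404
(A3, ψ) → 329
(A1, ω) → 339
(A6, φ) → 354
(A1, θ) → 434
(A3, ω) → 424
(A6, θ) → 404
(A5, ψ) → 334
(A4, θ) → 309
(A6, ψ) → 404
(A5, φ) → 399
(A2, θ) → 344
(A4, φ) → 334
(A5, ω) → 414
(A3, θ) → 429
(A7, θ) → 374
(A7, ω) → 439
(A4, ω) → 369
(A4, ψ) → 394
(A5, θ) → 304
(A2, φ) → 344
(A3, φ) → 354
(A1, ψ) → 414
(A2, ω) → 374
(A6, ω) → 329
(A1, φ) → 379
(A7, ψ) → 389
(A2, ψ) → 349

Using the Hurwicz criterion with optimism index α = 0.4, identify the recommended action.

A7

A1: 0.4·434 + 0.6·339 = 377
A2: 0.4·374 + 0.6·344 = 356
A3: 0.4·429 + 0.6·329 = 369
A4: 0.4·394 + 0.6·309 = 343
A5: 0.4·414 + 0.6·304 = 348
A6: 0.4·404 + 0.6·329 = 359
A7: 0.4·439 + 0.6·374 = 400
Highest Hurwicz score = 400 → A7.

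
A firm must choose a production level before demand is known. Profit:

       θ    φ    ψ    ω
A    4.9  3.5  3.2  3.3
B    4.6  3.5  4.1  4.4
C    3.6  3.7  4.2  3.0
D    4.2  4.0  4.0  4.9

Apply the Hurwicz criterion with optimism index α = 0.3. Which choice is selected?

D

A: 0.3·4.9 + 0.7·3.2 = 3.71
B: 0.3·4.6 + 0.7·3.5 = 3.83
C: 0.3·4.2 + 0.7·3.0 = 3.36
D: 0.3·4.9 + 0.7·4.0 = 4.27
Highest Hurwicz score = 4.27 → D.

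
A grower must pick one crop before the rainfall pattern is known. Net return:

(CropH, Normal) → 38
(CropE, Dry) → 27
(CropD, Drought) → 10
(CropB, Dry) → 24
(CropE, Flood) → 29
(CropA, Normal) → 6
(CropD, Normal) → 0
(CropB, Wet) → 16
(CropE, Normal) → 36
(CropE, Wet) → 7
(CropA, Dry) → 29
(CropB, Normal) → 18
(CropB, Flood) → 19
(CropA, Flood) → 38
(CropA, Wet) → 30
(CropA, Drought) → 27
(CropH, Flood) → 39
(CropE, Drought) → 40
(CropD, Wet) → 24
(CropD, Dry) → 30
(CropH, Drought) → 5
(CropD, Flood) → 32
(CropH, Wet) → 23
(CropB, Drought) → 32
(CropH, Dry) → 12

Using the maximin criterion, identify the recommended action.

CropB

Row minima: CropE=7, CropA=6, CropH=5, CropD=0, CropB=16
Best worst-case = 16 → CropB.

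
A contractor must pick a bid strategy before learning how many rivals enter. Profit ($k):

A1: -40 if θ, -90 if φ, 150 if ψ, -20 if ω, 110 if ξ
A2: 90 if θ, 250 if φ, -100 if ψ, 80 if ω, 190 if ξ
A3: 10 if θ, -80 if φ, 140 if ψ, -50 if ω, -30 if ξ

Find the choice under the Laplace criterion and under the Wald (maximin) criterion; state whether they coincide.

laplace → A2; maximin → A3 (disagree)

Row averages: A1=22, A2=102, A3=-2
Highest average = 102 → A2.
Row minima: A1=-90, A2=-100, A3=-80
Best worst-case = -80 → A3.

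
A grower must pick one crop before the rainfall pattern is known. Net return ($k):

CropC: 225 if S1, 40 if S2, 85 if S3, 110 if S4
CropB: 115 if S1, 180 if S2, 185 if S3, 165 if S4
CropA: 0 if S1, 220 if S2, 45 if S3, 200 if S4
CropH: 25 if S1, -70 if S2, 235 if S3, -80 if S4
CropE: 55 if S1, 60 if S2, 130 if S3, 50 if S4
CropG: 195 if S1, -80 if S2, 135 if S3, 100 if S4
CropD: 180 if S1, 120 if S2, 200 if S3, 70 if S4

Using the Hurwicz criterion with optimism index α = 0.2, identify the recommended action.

CropC: 0.2·225 + 0.8·40 = 77
CropB: 0.2·185 + 0.8·115 = 129
CropA: 0.2·220 + 0.8·0 = 44
CropH: 0.2·235 + 0.8·(-80) = -17
CropE: 0.2·130 + 0.8·50 = 66
CropG: 0.2·195 + 0.8·(-80) = -25
CropD: 0.2·200 + 0.8·70 = 96
Highest Hurwicz score = 129 → CropB.

CropB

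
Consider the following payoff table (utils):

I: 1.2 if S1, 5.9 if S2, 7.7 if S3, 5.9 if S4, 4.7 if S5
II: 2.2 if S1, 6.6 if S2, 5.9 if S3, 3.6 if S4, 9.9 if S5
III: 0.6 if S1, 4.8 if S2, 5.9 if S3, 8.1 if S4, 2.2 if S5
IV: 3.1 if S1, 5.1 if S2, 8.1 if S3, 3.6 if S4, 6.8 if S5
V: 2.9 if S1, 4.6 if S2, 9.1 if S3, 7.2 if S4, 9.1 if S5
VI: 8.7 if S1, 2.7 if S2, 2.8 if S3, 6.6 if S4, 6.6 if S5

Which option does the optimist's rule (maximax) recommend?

II

Row maxima: I=7.7, II=9.9, III=8.1, IV=8.1, V=9.1, VI=8.7
Best best-case = 9.9 → II.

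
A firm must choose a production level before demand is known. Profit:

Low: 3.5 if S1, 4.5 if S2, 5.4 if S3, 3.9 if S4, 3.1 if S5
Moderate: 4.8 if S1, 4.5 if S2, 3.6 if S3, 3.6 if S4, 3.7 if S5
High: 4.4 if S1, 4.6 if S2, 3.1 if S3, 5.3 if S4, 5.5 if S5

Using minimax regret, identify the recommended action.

Moderate

Column bests: S1=4.8, S2=4.6, S3=5.4, S4=5.3, S5=5.5.
Low regrets: 1.3, 0.1, 0.0, 1.4, 2.4 → max 2.4
Moderate regrets: 0.0, 0.1, 1.8, 1.7, 1.8 → max 1.8
High regrets: 0.4, 0.0, 2.3, 0.0, 0.0 → max 2.3
Smallest max regret = 1.8 → Moderate.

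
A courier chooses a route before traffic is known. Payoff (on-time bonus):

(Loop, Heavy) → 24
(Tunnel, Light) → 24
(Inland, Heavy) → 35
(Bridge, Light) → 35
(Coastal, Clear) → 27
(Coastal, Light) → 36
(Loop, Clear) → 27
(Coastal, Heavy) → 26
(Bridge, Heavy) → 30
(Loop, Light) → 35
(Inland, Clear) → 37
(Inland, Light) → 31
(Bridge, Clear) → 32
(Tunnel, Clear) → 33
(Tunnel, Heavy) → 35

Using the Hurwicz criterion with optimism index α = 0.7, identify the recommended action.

Inland

Loop: 0.7·35 + 0.3·24 = 31.7
Bridge: 0.7·35 + 0.3·30 = 33.5
Coastal: 0.7·36 + 0.3·26 = 33
Inland: 0.7·37 + 0.3·31 = 35.2
Tunnel: 0.7·35 + 0.3·24 = 31.7
Highest Hurwicz score = 35.2 → Inland.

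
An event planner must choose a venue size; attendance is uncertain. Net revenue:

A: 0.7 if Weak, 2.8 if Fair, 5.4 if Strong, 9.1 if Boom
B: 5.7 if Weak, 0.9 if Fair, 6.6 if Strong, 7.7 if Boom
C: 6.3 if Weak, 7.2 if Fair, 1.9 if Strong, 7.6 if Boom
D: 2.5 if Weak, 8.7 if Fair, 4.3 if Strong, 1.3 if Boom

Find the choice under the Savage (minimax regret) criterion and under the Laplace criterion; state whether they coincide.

Column bests: Weak=6.3, Fair=8.7, Strong=6.6, Boom=9.1.
A regrets: 5.6, 5.9, 1.2, 0.0 → max 5.9
B regrets: 0.6, 7.8, 0.0, 1.4 → max 7.8
C regrets: 0.0, 1.5, 4.7, 1.5 → max 4.7
D regrets: 3.8, 0.0, 2.3, 7.8 → max 7.8
Smallest max regret = 4.7 → C.
Row averages: A=4.5, B=5.225, C=5.75, D=4.2
Highest average = 5.75 → C.

minimax regret → C; laplace → C (agree)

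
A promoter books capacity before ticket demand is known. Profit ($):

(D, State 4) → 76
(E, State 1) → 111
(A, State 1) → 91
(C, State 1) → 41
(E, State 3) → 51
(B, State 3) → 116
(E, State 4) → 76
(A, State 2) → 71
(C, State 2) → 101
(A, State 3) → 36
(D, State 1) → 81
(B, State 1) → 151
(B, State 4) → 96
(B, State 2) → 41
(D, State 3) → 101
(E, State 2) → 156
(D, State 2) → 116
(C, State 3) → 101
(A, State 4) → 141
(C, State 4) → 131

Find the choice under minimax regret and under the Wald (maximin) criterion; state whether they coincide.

Column bests: State 1=151, State 2=156, State 3=116, State 4=141.
A regrets: 60, 85, 80, 0 → max 85
B regrets: 0, 115, 0, 45 → max 115
C regrets: 110, 55, 15, 10 → max 110
D regrets: 70, 40, 15, 65 → max 70
E regrets: 40, 0, 65, 65 → max 65
Smallest max regret = 65 → E.
Row minima: A=36, B=41, C=41, D=76, E=51
Best worst-case = 76 → D.

minimax regret → E; maximin → D (disagree)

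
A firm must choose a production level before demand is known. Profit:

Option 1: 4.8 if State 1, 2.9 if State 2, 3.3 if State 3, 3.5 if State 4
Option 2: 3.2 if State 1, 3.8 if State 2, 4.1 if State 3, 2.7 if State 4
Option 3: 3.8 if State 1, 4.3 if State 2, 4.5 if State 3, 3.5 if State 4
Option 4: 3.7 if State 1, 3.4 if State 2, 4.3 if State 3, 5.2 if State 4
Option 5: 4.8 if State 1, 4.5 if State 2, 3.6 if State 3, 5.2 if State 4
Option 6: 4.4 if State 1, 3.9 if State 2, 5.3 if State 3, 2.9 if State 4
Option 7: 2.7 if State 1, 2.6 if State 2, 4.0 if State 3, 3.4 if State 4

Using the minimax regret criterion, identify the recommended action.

Column bests: State 1=4.8, State 2=4.5, State 3=5.3, State 4=5.2.
Option 1 regrets: 0.0, 1.6, 2.0, 1.7 → max 2.0
Option 2 regrets: 1.6, 0.7, 1.2, 2.5 → max 2.5
Option 3 regrets: 1.0, 0.2, 0.8, 1.7 → max 1.7
Option 4 regrets: 1.1, 1.1, 1.0, 0.0 → max 1.1
Option 5 regrets: 0.0, 0.0, 1.7, 0.0 → max 1.7
Option 6 regrets: 0.4, 0.6, 0.0, 2.3 → max 2.3
Option 7 regrets: 2.1, 1.9, 1.3, 1.8 → max 2.1
Smallest max regret = 1.1 → Option 4.

Option 4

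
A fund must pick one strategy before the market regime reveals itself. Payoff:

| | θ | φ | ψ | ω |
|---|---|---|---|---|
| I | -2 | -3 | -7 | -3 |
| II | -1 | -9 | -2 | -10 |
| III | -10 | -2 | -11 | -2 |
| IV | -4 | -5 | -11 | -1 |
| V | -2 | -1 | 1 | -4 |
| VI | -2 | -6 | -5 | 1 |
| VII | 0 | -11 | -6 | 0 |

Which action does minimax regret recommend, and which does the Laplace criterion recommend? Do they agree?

Column bests: θ=0, φ=-1, ψ=1, ω=1.
I regrets: 2, 2, 8, 4 → max 8
II regrets: 1, 8, 3, 11 → max 11
III regrets: 10, 1, 12, 3 → max 12
IV regrets: 4, 4, 12, 2 → max 12
V regrets: 2, 0, 0, 5 → max 5
VI regrets: 2, 5, 6, 0 → max 6
VII regrets: 0, 10, 7, 1 → max 10
Smallest max regret = 5 → V.
Row averages: I=-3.75, II=-5.5, III=-6.25, IV=-5.25, V=-1.5, VI=-3, VII=-4.25
Highest average = -1.5 → V.

minimax regret → V; laplace → V (agree)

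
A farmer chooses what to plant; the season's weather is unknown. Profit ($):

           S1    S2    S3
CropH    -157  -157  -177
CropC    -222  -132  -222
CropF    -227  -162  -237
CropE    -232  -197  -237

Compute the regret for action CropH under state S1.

Best payoff under S1 is -157.
Regret = -157 − (-157) = 0.

0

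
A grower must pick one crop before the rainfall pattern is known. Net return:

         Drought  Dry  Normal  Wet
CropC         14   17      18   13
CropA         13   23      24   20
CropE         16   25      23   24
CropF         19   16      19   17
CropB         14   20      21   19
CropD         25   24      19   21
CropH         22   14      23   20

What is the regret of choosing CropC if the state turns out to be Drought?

11

Best payoff under Drought is 25.
Regret = 25 − 14 = 11.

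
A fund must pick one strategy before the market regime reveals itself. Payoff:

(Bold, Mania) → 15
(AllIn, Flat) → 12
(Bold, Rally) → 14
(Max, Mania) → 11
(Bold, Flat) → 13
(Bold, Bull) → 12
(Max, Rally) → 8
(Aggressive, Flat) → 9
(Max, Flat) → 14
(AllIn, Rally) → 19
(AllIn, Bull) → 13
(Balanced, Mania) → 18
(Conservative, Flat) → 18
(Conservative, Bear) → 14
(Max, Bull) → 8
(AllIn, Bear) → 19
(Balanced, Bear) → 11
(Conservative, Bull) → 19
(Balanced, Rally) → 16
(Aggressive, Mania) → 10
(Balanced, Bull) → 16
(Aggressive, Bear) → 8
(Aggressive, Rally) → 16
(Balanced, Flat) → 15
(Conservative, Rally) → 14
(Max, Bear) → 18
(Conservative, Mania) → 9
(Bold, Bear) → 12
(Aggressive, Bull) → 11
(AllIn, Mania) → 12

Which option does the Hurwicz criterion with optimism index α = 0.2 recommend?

Conservative: 0.2·19 + 0.8·9 = 11
Balanced: 0.2·18 + 0.8·11 = 12.4
Aggressive: 0.2·16 + 0.8·8 = 9.6
Bold: 0.2·15 + 0.8·12 = 12.6
AllIn: 0.2·19 + 0.8·12 = 13.4
Max: 0.2·18 + 0.8·8 = 10
Highest Hurwicz score = 13.4 → AllIn.

AllIn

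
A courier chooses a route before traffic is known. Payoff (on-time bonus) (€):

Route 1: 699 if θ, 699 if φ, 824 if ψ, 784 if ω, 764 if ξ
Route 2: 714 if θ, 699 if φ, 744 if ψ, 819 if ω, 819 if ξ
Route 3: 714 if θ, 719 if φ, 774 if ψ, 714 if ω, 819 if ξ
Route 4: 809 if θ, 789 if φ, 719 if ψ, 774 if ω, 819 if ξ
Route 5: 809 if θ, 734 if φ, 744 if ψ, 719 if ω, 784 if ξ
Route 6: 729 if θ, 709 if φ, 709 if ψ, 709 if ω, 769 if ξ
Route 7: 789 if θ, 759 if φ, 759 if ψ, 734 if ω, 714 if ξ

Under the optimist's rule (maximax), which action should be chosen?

Route 1

Row maxima: Route 1=824, Route 2=819, Route 3=819, Route 4=819, Route 5=809, Route 6=769, Route 7=789
Best best-case = 824 → Route 1.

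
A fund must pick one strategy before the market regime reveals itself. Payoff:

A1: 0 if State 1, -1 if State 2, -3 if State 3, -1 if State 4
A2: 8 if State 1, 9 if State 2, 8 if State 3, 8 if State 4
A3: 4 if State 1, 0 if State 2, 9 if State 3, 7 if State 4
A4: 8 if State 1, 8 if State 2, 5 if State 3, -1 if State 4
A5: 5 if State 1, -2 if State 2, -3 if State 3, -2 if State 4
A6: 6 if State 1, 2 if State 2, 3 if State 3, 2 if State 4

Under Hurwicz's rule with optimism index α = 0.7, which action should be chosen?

A2

A1: 0.7·0 + 0.3·(-3) = -0.9
A2: 0.7·9 + 0.3·8 = 8.7
A3: 0.7·9 + 0.3·0 = 6.3
A4: 0.7·8 + 0.3·(-1) = 5.3
A5: 0.7·5 + 0.3·(-3) = 2.6
A6: 0.7·6 + 0.3·2 = 4.8
Highest Hurwicz score = 8.7 → A2.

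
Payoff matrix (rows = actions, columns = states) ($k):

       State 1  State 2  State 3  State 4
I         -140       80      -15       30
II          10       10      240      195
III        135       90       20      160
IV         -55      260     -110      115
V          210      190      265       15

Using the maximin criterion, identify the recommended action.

III

Row minima: I=-140, II=10, III=20, IV=-110, V=15
Best worst-case = 20 → III.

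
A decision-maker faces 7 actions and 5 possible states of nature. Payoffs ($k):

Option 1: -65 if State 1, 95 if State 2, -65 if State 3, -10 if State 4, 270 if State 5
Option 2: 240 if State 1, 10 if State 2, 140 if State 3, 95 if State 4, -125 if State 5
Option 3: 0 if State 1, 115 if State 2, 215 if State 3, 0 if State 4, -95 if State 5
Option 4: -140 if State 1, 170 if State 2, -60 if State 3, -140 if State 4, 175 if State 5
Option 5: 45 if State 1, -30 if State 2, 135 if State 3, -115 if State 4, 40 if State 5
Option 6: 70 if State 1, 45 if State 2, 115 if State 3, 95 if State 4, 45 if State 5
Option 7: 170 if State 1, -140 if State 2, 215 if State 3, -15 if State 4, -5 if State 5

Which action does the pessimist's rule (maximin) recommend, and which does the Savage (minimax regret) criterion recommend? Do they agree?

Row minima: Option 1=-65, Option 2=-125, Option 3=-95, Option 4=-140, Option 5=-115, Option 6=45, Option 7=-140
Best worst-case = 45 → Option 6.
Column bests: State 1=240, State 2=170, State 3=215, State 4=95, State 5=270.
Option 1 regrets: 305, 75, 280, 105, 0 → max 305
Option 2 regrets: 0, 160, 75, 0, 395 → max 395
Option 3 regrets: 240, 55, 0, 95, 365 → max 365
Option 4 regrets: 380, 0, 275, 235, 95 → max 380
Option 5 regrets: 195, 200, 80, 210, 230 → max 230
Option 6 regrets: 170, 125, 100, 0, 225 → max 225
Option 7 regrets: 70, 310, 0, 110, 275 → max 310
Smallest max regret = 225 → Option 6.

maximin → Option 6; minimax regret → Option 6 (agree)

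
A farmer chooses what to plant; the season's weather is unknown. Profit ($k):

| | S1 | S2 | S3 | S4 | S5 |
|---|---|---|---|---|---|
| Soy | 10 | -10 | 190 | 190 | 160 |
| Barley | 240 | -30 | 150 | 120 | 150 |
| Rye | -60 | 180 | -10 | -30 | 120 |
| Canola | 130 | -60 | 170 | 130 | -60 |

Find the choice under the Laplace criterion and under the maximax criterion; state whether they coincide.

Row averages: Soy=108, Barley=126, Rye=40, Canola=62
Highest average = 126 → Barley.
Row maxima: Soy=190, Barley=240, Rye=180, Canola=170
Best best-case = 240 → Barley.

laplace → Barley; maximax → Barley (agree)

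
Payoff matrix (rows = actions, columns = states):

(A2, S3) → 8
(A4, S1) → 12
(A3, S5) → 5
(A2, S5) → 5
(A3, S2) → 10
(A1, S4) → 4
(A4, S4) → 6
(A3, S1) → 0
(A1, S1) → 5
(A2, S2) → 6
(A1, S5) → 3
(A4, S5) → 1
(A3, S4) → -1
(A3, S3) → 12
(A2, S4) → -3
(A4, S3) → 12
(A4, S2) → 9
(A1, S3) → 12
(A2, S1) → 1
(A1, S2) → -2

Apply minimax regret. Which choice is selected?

A4

Column bests: S1=12, S2=10, S3=12, S4=6, S5=5.
A1 regrets: 7, 12, 0, 2, 2 → max 12
A2 regrets: 11, 4, 4, 9, 0 → max 11
A3 regrets: 12, 0, 0, 7, 0 → max 12
A4 regrets: 0, 1, 0, 0, 4 → max 4
Smallest max regret = 4 → A4.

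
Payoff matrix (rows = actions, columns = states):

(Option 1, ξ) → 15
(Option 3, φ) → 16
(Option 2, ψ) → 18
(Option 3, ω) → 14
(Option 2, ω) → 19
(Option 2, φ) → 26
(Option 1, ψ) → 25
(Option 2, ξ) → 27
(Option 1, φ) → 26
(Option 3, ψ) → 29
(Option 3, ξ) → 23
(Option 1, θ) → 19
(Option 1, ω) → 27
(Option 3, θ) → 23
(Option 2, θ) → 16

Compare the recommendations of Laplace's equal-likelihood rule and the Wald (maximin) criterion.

Row averages: Option 1=22.4, Option 2=21.2, Option 3=21
Highest average = 22.4 → Option 1.
Row minima: Option 1=15, Option 2=16, Option 3=14
Best worst-case = 16 → Option 2.

laplace → Option 1; maximin → Option 2 (disagree)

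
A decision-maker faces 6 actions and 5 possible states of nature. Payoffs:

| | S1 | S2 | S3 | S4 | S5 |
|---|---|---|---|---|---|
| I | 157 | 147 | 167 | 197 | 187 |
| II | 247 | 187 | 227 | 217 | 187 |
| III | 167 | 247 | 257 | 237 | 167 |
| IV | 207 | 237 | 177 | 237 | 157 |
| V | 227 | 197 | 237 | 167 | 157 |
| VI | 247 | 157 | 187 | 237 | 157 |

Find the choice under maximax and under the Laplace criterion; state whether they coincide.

Row maxima: I=197, II=247, III=257, IV=237, V=237, VI=247
Best best-case = 257 → III.
Row averages: I=171, II=213, III=215, IV=203, V=197, VI=197
Highest average = 215 → III.

maximax → III; laplace → III (agree)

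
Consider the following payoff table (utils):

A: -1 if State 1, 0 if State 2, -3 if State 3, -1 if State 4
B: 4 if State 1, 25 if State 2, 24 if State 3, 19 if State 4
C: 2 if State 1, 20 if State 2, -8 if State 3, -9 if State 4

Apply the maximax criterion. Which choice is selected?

Row maxima: A=0, B=25, C=20
Best best-case = 25 → B.

B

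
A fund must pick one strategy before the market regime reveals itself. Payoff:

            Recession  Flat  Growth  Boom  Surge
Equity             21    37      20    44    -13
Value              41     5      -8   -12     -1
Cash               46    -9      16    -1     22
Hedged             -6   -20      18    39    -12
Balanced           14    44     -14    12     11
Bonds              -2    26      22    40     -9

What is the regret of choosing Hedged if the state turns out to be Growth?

4

Best payoff under Growth is 22.
Regret = 22 − 18 = 4.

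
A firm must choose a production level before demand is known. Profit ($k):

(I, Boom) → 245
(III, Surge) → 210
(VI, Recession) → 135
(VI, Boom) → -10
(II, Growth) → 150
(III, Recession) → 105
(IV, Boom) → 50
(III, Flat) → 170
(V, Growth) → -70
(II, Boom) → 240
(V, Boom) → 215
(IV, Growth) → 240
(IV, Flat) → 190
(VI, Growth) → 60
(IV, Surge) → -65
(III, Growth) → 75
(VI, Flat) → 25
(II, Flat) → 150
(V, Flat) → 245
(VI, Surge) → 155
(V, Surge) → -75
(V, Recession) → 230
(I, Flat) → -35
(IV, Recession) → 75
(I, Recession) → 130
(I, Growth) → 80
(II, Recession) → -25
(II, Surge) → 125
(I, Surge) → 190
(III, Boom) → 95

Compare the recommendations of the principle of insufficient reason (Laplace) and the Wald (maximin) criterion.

Row averages: I=122, II=128, III=131, IV=98, V=109, VI=73
Highest average = 131 → III.
Row minima: I=-35, II=-25, III=75, IV=-65, V=-75, VI=-10
Best worst-case = 75 → III.

laplace → III; maximin → III (agree)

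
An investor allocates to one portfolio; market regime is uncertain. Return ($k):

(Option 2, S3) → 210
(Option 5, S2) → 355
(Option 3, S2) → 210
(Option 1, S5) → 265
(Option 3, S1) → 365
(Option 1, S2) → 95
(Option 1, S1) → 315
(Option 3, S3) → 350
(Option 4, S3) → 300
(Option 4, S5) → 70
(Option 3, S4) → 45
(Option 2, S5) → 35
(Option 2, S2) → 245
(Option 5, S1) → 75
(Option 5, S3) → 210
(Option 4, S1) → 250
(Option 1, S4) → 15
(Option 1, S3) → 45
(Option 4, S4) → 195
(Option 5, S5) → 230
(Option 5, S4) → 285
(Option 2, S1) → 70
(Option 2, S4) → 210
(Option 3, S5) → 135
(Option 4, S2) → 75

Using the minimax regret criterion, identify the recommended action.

Option 3

Column bests: S1=365, S2=355, S3=350, S4=285, S5=265.
Option 1 regrets: 50, 260, 305, 270, 0 → max 305
Option 2 regrets: 295, 110, 140, 75, 230 → max 295
Option 3 regrets: 0, 145, 0, 240, 130 → max 240
Option 4 regrets: 115, 280, 50, 90, 195 → max 280
Option 5 regrets: 290, 0, 140, 0, 35 → max 290
Smallest max regret = 240 → Option 3.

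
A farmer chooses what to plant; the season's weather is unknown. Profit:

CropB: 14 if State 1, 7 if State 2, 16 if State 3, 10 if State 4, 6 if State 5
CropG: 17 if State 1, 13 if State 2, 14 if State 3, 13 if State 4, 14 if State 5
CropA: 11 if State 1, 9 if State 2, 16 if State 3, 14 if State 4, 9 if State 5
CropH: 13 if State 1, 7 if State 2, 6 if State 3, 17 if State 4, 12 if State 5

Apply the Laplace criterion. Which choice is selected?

Row averages: CropB=10.6, CropG=14.2, CropA=11.8, CropH=11
Highest average = 14.2 → CropG.

CropG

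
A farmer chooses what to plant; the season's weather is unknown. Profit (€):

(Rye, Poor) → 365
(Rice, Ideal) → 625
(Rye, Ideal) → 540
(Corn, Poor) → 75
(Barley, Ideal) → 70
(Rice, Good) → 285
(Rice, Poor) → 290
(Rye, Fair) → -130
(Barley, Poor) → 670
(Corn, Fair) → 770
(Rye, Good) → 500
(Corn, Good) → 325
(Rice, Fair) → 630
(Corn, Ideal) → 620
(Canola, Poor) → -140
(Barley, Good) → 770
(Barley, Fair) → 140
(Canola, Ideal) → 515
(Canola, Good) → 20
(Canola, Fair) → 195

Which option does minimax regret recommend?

Rice

Column bests: Poor=670, Fair=770, Good=770, Ideal=625.
Canola regrets: 810, 575, 750, 110 → max 810
Rye regrets: 305, 900, 270, 85 → max 900
Rice regrets: 380, 140, 485, 0 → max 485
Barley regrets: 0, 630, 0, 555 → max 630
Corn regrets: 595, 0, 445, 5 → max 595
Smallest max regret = 485 → Rice.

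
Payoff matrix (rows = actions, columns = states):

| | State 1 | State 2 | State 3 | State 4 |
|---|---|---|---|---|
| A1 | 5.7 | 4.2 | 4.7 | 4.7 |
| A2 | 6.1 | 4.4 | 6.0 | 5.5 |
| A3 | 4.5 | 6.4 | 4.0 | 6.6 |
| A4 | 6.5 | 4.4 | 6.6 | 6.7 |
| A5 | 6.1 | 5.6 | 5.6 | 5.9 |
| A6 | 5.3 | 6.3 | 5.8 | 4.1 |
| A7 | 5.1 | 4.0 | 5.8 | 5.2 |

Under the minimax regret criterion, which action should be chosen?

Column bests: State 1=6.5, State 2=6.4, State 3=6.6, State 4=6.7.
A1 regrets: 0.8, 2.2, 1.9, 2.0 → max 2.2
A2 regrets: 0.4, 2.0, 0.6, 1.2 → max 2.0
A3 regrets: 2.0, 0.0, 2.6, 0.1 → max 2.6
A4 regrets: 0.0, 2.0, 0.0, 0.0 → max 2.0
A5 regrets: 0.4, 0.8, 1.0, 0.8 → max 1.0
A6 regrets: 1.2, 0.1, 0.8, 2.6 → max 2.6
A7 regrets: 1.4, 2.4, 0.8, 1.5 → max 2.4
Smallest max regret = 1.0 → A5.

A5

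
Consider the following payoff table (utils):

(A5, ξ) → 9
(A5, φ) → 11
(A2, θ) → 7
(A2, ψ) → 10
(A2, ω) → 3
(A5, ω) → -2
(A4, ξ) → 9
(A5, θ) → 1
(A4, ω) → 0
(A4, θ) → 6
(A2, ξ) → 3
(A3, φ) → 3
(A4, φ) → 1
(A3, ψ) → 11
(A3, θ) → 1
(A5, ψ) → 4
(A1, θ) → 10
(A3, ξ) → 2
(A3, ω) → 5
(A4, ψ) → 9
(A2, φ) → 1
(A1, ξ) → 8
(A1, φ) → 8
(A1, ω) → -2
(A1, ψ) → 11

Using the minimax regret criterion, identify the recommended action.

A1

Column bests: θ=10, φ=11, ψ=11, ω=5, ξ=9.
A1 regrets: 0, 3, 0, 7, 1 → max 7
A2 regrets: 3, 10, 1, 2, 6 → max 10
A3 regrets: 9, 8, 0, 0, 7 → max 9
A4 regrets: 4, 10, 2, 5, 0 → max 10
A5 regrets: 9, 0, 7, 7, 0 → max 9
Smallest max regret = 7 → A1.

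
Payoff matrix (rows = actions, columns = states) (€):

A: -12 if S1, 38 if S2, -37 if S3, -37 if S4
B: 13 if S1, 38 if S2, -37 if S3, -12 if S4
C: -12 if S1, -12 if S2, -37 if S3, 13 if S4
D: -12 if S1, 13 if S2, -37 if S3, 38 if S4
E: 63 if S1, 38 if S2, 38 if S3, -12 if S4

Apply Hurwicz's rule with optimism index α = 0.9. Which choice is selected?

A: 0.9·38 + 0.1·(-37) = 30.5
B: 0.9·38 + 0.1·(-37) = 30.5
C: 0.9·13 + 0.1·(-37) = 8
D: 0.9·38 + 0.1·(-37) = 30.5
E: 0.9·63 + 0.1·(-12) = 55.5
Highest Hurwicz score = 55.5 → E.

E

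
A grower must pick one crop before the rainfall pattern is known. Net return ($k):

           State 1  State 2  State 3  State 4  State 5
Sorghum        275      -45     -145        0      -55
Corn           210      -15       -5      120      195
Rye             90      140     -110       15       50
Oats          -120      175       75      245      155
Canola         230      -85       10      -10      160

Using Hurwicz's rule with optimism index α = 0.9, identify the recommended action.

Sorghum

Sorghum: 0.9·275 + 0.1·(-145) = 233
Corn: 0.9·210 + 0.1·(-15) = 187.5
Rye: 0.9·140 + 0.1·(-110) = 115
Oats: 0.9·245 + 0.1·(-120) = 208.5
Canola: 0.9·230 + 0.1·(-85) = 198.5
Highest Hurwicz score = 233 → Sorghum.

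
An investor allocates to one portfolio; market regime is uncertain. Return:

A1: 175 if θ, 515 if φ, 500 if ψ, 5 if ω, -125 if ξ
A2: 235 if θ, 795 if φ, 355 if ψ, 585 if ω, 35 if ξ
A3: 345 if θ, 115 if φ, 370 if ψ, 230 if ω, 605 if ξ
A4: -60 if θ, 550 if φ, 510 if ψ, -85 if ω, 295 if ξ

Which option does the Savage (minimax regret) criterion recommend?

Column bests: θ=345, φ=795, ψ=510, ω=585, ξ=605.
A1 regrets: 170, 280, 10, 580, 730 → max 730
A2 regrets: 110, 0, 155, 0, 570 → max 570
A3 regrets: 0, 680, 140, 355, 0 → max 680
A4 regrets: 405, 245, 0, 670, 310 → max 670
Smallest max regret = 570 → A2.

A2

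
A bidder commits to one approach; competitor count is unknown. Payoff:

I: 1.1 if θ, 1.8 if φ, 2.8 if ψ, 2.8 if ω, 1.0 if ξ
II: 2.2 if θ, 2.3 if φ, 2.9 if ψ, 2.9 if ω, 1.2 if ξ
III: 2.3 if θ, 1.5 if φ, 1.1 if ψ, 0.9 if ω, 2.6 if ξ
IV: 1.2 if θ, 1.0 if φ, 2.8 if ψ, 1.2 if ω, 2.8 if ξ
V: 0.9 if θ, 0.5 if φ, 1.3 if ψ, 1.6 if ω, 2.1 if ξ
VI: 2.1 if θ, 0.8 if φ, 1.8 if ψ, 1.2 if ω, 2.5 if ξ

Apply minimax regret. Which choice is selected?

II

Column bests: θ=2.3, φ=2.3, ψ=2.9, ω=2.9, ξ=2.8.
I regrets: 1.2, 0.5, 0.1, 0.1, 1.8 → max 1.8
II regrets: 0.1, 0.0, 0.0, 0.0, 1.6 → max 1.6
III regrets: 0.0, 0.8, 1.8, 2.0, 0.2 → max 2.0
IV regrets: 1.1, 1.3, 0.1, 1.7, 0.0 → max 1.7
V regrets: 1.4, 1.8, 1.6, 1.3, 0.7 → max 1.8
VI regrets: 0.2, 1.5, 1.1, 1.7, 0.3 → max 1.7
Smallest max regret = 1.6 → II.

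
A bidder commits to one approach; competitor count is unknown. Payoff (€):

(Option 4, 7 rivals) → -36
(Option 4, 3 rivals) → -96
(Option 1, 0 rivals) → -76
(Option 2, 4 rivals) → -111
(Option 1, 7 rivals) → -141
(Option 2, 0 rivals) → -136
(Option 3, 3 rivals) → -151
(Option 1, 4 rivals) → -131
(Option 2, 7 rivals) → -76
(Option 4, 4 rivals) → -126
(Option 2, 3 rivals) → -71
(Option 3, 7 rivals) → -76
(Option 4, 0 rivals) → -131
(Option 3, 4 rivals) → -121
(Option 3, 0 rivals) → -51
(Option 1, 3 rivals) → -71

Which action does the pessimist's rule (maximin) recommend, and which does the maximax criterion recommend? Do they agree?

maximin → Option 4; maximax → Option 4 (agree)

Row minima: Option 1=-141, Option 2=-136, Option 3=-151, Option 4=-131
Best worst-case = -131 → Option 4.
Row maxima: Option 1=-71, Option 2=-71, Option 3=-51, Option 4=-36
Best best-case = -36 → Option 4.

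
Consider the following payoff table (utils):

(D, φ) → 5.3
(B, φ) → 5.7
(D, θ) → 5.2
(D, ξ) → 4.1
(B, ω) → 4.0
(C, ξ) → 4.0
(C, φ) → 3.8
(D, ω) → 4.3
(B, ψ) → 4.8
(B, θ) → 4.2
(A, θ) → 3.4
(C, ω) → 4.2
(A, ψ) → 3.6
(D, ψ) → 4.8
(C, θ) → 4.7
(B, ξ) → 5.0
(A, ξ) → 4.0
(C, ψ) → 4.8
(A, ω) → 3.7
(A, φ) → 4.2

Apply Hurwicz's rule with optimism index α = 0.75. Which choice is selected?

A: 0.75·4.2 + 0.25·3.4 = 4
B: 0.75·5.7 + 0.25·4.0 = 5.275
C: 0.75·4.8 + 0.25·3.8 = 4.55
D: 0.75·5.3 + 0.25·4.1 = 5
Highest Hurwicz score = 5.275 → B.

B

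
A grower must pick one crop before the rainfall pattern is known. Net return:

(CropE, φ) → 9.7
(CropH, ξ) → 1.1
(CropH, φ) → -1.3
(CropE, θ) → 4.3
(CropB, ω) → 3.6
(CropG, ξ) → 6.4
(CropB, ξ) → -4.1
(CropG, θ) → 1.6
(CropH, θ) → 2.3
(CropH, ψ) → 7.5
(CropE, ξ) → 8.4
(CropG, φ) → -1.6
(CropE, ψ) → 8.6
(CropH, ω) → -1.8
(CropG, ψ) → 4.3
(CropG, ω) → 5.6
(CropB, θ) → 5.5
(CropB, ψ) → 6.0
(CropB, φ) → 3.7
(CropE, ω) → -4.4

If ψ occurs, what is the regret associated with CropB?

Best payoff under ψ is 8.6.
Regret = 8.6 − 6.0 = 2.6.

2.6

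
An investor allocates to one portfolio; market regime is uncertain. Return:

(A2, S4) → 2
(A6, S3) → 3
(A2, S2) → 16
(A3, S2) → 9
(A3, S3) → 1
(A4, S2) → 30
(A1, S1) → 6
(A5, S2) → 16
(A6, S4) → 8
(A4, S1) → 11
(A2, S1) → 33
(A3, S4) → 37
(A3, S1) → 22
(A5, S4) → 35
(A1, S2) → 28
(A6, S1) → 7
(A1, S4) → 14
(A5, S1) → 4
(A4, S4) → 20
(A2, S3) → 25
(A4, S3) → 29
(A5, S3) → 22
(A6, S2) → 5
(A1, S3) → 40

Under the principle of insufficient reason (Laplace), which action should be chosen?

A4

Row averages: A1=22, A2=19, A3=17.25, A4=22.5, A5=19.25, A6=5.75
Highest average = 22.5 → A4.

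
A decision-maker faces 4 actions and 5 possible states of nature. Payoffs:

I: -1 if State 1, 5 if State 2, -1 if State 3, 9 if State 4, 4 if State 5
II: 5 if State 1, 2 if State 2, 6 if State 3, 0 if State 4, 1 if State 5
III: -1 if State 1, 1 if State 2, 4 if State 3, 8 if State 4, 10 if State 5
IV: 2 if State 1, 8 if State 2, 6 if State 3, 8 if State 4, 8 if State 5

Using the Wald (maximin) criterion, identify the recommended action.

IV

Row minima: I=-1, II=0, III=-1, IV=2
Best worst-case = 2 → IV.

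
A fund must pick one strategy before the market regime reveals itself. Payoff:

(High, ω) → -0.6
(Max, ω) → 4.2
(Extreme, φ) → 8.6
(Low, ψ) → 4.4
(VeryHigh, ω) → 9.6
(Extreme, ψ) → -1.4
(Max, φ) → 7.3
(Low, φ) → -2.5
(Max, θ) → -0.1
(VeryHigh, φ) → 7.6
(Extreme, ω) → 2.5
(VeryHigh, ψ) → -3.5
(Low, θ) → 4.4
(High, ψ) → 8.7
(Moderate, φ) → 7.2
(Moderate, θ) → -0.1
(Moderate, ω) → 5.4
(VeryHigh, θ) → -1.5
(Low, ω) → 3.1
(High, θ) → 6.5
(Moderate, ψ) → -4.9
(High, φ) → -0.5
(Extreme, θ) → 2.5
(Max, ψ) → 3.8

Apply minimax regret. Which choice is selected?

Max

Column bests: θ=6.5, φ=8.6, ψ=8.7, ω=9.6.
Low regrets: 2.1, 11.1, 4.3, 6.5 → max 11.1
Moderate regrets: 6.6, 1.4, 13.6, 4.2 → max 13.6
High regrets: 0.0, 9.1, 0.0, 10.2 → max 10.2
VeryHigh regrets: 8.0, 1.0, 12.2, 0.0 → max 12.2
Extreme regrets: 4.0, 0.0, 10.1, 7.1 → max 10.1
Max regrets: 6.6, 1.3, 4.9, 5.4 → max 6.6
Smallest max regret = 6.6 → Max.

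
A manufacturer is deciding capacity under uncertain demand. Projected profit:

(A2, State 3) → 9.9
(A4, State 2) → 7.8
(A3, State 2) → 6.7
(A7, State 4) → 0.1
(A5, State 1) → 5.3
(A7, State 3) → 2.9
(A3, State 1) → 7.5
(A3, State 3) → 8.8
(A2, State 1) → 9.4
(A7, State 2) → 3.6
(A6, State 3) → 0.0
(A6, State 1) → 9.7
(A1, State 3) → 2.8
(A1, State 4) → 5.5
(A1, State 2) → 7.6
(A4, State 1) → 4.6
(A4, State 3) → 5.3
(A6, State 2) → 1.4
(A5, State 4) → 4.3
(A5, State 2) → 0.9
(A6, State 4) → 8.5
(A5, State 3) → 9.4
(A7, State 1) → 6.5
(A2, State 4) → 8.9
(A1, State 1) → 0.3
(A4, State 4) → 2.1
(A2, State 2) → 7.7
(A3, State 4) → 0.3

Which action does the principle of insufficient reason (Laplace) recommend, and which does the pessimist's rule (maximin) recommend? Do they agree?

Row averages: A1=4.05, A2=8.975, A3=5.825, A4=4.95, A5=4.975, A6=4.9, A7=3.275
Highest average = 8.975 → A2.
Row minima: A1=0.3, A2=7.7, A3=0.3, A4=2.1, A5=0.9, A6=0.0, A7=0.1
Best worst-case = 7.7 → A2.

laplace → A2; maximin → A2 (agree)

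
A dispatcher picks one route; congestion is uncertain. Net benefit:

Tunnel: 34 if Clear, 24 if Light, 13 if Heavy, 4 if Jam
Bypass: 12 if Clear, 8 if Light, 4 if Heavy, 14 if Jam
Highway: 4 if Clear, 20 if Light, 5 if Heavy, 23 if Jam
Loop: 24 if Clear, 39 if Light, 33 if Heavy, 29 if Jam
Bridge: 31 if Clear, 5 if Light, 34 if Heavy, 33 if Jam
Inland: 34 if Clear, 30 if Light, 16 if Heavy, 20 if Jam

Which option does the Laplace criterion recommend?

Row averages: Tunnel=18.75, Bypass=9.5, Highway=13, Loop=31.25, Bridge=25.75, Inland=25
Highest average = 31.25 → Loop.

Loop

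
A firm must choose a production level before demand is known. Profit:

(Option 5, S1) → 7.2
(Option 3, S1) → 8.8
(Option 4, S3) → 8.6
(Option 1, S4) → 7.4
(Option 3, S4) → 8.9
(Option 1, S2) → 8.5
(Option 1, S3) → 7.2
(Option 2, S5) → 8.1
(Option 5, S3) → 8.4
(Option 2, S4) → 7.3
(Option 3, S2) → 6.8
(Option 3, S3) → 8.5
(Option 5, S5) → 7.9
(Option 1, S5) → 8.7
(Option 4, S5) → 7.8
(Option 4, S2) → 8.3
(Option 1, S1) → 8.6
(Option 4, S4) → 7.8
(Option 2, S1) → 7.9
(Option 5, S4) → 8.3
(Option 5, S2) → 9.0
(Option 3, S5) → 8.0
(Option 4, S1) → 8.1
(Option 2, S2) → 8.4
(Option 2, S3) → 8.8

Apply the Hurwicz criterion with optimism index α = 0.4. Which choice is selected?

Option 4

Option 1: 0.4·8.7 + 0.6·7.2 = 7.8
Option 2: 0.4·8.8 + 0.6·7.3 = 7.9
Option 3: 0.4·8.9 + 0.6·6.8 = 7.64
Option 4: 0.4·8.6 + 0.6·7.8 = 8.12
Option 5: 0.4·9.0 + 0.6·7.2 = 7.92
Highest Hurwicz score = 8.12 → Option 4.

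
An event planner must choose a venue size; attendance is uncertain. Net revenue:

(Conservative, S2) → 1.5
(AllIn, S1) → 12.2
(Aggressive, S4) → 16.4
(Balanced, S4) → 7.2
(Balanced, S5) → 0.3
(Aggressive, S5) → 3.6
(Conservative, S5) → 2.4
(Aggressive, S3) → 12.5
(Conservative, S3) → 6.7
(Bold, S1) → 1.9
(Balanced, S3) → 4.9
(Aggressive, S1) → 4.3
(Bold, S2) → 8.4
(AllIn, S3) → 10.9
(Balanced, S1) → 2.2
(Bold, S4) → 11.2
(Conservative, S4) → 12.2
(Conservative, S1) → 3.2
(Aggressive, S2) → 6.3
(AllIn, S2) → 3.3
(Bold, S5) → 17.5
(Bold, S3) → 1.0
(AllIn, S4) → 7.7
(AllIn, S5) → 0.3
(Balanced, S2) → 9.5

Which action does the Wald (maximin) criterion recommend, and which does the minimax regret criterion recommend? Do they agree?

Row minima: Conservative=1.5, Balanced=0.3, Aggressive=3.6, Bold=1.0, AllIn=0.3
Best worst-case = 3.6 → Aggressive.
Column bests: S1=12.2, S2=9.5, S3=12.5, S4=16.4, S5=17.5.
Conservative regrets: 9.0, 8.0, 5.8, 4.2, 15.1 → max 15.1
Balanced regrets: 10.0, 0.0, 7.6, 9.2, 17.2 → max 17.2
Aggressive regrets: 7.9, 3.2, 0.0, 0.0, 13.9 → max 13.9
Bold regrets: 10.3, 1.1, 11.5, 5.2, 0.0 → max 11.5
AllIn regrets: 0.0, 6.2, 1.6, 8.7, 17.2 → max 17.2
Smallest max regret = 11.5 → Bold.

maximin → Aggressive; minimax regret → Bold (disagree)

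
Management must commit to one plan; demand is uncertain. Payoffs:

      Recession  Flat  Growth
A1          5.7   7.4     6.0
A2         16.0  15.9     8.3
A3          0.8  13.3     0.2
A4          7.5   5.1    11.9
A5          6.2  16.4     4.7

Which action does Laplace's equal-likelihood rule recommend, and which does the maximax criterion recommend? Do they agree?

Row averages: A1=191/30, A2=13.4, A3=143/30, A4=49/6, A5=9.1
Highest average = 13.4 → A2.
Row maxima: A1=7.4, A2=16.0, A3=13.3, A4=11.9, A5=16.4
Best best-case = 16.4 → A5.

laplace → A2; maximax → A5 (disagree)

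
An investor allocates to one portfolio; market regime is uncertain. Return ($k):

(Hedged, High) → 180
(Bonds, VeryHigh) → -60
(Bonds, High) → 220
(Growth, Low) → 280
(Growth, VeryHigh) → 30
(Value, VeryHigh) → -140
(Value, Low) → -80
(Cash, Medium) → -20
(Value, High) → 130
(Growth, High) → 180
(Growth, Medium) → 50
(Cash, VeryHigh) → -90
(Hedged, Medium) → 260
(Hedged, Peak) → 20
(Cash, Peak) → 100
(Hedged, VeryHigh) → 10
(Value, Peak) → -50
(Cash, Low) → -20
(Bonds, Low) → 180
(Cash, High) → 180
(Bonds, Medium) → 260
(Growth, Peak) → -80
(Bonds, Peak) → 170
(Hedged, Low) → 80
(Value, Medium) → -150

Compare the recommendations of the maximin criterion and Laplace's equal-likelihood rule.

Row minima: Hedged=10, Cash=-90, Bonds=-60, Growth=-80, Value=-150
Best worst-case = 10 → Hedged.
Row averages: Hedged=110, Cash=30, Bonds=154, Growth=92, Value=-58
Highest average = 154 → Bonds.

maximin → Hedged; laplace → Bonds (disagree)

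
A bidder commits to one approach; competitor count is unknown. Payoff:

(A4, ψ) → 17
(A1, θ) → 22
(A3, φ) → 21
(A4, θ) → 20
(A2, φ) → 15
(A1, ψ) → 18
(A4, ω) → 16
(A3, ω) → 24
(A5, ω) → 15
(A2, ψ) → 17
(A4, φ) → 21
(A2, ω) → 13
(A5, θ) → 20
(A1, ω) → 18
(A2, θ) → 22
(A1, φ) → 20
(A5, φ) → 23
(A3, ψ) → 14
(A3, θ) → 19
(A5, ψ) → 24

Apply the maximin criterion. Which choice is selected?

Row minima: A1=18, A2=13, A3=14, A4=16, A5=15
Best worst-case = 18 → A1.

A1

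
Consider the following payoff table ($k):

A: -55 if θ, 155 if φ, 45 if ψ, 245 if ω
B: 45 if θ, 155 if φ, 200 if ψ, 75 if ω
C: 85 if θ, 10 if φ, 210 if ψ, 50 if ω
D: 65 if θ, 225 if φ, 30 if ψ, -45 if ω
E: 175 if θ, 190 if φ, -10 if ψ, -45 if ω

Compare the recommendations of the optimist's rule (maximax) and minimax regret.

Row maxima: A=245, B=200, C=210, D=225, E=190
Best best-case = 245 → A.
Column bests: θ=175, φ=225, ψ=210, ω=245.
A regrets: 230, 70, 165, 0 → max 230
B regrets: 130, 70, 10, 170 → max 170
C regrets: 90, 215, 0, 195 → max 215
D regrets: 110, 0, 180, 290 → max 290
E regrets: 0, 35, 220, 290 → max 290
Smallest max regret = 170 → B.

maximax → A; minimax regret → B (disagree)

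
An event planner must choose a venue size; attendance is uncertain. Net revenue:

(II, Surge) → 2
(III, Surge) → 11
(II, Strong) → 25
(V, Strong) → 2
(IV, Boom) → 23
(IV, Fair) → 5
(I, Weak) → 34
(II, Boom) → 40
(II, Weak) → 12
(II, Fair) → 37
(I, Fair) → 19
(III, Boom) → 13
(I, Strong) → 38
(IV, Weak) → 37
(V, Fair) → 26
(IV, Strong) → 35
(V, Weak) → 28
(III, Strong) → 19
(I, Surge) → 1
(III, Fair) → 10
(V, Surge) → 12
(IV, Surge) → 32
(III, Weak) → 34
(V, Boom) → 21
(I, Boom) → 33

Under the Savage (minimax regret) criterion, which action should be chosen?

III

Column bests: Weak=37, Fair=37, Strong=38, Boom=40, Surge=32.
I regrets: 3, 18, 0, 7, 31 → max 31
II regrets: 25, 0, 13, 0, 30 → max 30
III regrets: 3, 27, 19, 27, 21 → max 27
IV regrets: 0, 32, 3, 17, 0 → max 32
V regrets: 9, 11, 36, 19, 20 → max 36
Smallest max regret = 27 → III.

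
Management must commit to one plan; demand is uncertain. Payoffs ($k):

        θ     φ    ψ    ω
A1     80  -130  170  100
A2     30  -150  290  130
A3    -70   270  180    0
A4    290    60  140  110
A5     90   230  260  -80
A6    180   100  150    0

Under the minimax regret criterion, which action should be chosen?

Column bests: θ=290, φ=270, ψ=290, ω=130.
A1 regrets: 210, 400, 120, 30 → max 400
A2 regrets: 260, 420, 0, 0 → max 420
A3 regrets: 360, 0, 110, 130 → max 360
A4 regrets: 0, 210, 150, 20 → max 210
A5 regrets: 200, 40, 30, 210 → max 210
A6 regrets: 110, 170, 140, 130 → max 170
Smallest max regret = 170 → A6.

A6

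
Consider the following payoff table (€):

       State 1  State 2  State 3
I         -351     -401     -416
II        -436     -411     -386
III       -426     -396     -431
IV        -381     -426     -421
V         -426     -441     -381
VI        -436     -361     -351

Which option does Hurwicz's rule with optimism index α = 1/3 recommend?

I: 1/3·(-351) + 2/3·(-416) = -1183/3
II: 1/3·(-386) + 2/3·(-436) = -1258/3
III: 1/3·(-396) + 2/3·(-431) = -1258/3
IV: 1/3·(-381) + 2/3·(-426) = -411
V: 1/3·(-381) + 2/3·(-441) = -421
VI: 1/3·(-351) + 2/3·(-436) = -1223/3
Highest Hurwicz score = -1183/3 → I.

I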